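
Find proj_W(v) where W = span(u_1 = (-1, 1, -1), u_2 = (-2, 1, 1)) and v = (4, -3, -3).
proj_W(v) = (32/7, -15/7, -19/7)

Set up U = [u_1 | ... | u_2] ∈ R^(3×2). The projector onto W = col(U) is P = U (U^T U)^(-1) U^T.
Compute U^T U =
  [3, 2]
  [2, 6],
and U^T v = (-4, -14).
Solve U^T U · c = U^T v for the coefficients: c = (2/7, -17/7). The projection is proj_W(v) = U c.
Check: (v - proj_W(v)) · u_1 = 0  (should be 0).
Check: (v - proj_W(v)) · u_2 = 0  (should be 0).
Result: proj_W(v) = (32/7, -15/7, -19/7).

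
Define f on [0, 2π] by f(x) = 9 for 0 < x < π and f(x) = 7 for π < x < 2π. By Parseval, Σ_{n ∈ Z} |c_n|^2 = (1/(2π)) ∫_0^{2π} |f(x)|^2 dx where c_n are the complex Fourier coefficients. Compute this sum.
Σ |c_n|^2 = 65

Parseval equates the L^2 energy of f (normalised by 1/(2π)) with the ℓ^2 sum of its Fourier coefficients: (1/(2π)) ∫_0^{2π} |f|^2 = Σ |c_n|^2.
Compute the left side: (1/(2π)) [∫_0^π 9^2 dx + ∫_π^{2π} 7^2 dx] = (1/(2π)) · (81π + 49π) = (81 + 49)/2 = 65.
So Σ_{n ∈ Z} |c_n|^2 = 65.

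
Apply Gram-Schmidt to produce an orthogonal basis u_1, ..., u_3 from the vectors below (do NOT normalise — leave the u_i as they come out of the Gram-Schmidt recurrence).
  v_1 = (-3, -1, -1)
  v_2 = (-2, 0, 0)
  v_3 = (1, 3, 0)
Orthogonal basis:
  u_1 = (-3, -1, -1)
  u_2 = (-4/11, 6/11, 6/11)
  u_3 = (0, 3/2, -3/2)

Apply the Gram-Schmidt recurrence
  u_1 = v_1
  u_i = v_i − Σ_{j<i} ((v_i · u_j) / (u_j · u_j)) · u_j.

Step by step this gives:
  u_1 = (-3, -1, -1)
  u_2 = (-4/11, 6/11, 6/11)
  u_3 = (0, 3/2, -3/2)

Orthogonality check:
  u_2 · u_1 = 0 (should be 0)
  u_3 · u_1 = 0 (should be 0)
  u_3 · u_2 = 0 (should be 0)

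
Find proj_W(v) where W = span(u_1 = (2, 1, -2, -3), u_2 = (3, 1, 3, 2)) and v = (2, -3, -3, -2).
proj_W(v) = (153/389, 134/389, -843/389, -977/389)

Set up U = [u_1 | ... | u_2] ∈ R^(4×2). The projector onto W = col(U) is P = U (U^T U)^(-1) U^T.
Compute U^T U =
  [18, -5]
  [-5, 23],
and U^T v = (13, -10).
Solve U^T U · c = U^T v for the coefficients: c = (249/389, -115/389). The projection is proj_W(v) = U c.
Check: (v - proj_W(v)) · u_1 = 0  (should be 0).
Check: (v - proj_W(v)) · u_2 = 0  (should be 0).
Result: proj_W(v) = (153/389, 134/389, -843/389, -977/389).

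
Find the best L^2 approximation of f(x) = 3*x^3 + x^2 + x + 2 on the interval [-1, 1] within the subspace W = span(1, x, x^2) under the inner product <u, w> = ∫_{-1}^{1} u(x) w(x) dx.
g(x) = x^2 + 14*x/5 + 2

The best approximation g ∈ W is the orthogonal projection of f onto W. Writing g = a_0 + a_1 x + a_2 x^2, the coefficients solve the normal equations G · a = b where
  G_{ij} = <φ_i, φ_j> and b_i = <f, φ_i>, with φ_0 = 1, φ_1 = x, φ_2 = x^2.
G =
  [2, 0, 2/3]
  [0, 2/3, 0]
  [2/3, 0, 2/5],
b = (14/3, 28/15, 26/15).
Solving gives a_0 = 2, a_1 = 14/5, a_2 = 1, so
  g(x) = x^2 + 14*x/5 + 2.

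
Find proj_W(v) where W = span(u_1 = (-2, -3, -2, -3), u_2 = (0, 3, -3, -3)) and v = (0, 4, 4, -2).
proj_W(v) = (46/37, 109/37, 6/37, 29/37)

Set up U = [u_1 | ... | u_2] ∈ R^(4×2). The projector onto W = col(U) is P = U (U^T U)^(-1) U^T.
Compute U^T U =
  [26, 6]
  [6, 27],
and U^T v = (-14, 6).
Solve U^T U · c = U^T v for the coefficients: c = (-23/37, 40/111). The projection is proj_W(v) = U c.
Check: (v - proj_W(v)) · u_1 = 0  (should be 0).
Check: (v - proj_W(v)) · u_2 = 0  (should be 0).
Result: proj_W(v) = (46/37, 109/37, 6/37, 29/37).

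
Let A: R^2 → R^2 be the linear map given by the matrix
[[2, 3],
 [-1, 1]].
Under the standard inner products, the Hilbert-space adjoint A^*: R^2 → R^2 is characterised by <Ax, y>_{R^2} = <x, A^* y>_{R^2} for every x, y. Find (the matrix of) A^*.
A^* = A^T =
[[2, -1],
 [3, 1]]

For real matrices with standard dot products, the defining identity <Ax, y> = <x, A^* y> gives (Ax)^T y = x^T (A^*) y, i.e. x^T A^T y = x^T (A^*) y. Since this holds for all x, y, we must have A^* = A^T. Therefore
A^* =
[[2, -1],
 [3, 1]].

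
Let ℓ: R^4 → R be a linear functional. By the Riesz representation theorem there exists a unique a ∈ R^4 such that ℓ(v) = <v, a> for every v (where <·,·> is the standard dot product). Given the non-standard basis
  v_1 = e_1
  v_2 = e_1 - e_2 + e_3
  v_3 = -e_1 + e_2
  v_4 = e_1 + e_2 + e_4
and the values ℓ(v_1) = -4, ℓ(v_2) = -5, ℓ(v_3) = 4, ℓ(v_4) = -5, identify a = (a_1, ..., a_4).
a = (-4, 0, -1, -1)

Write a = (a_1, ..., a_4) in the standard basis. For each basis vector v_i, ℓ(v_i) = <v_i, a> is a linear equation in the a_j's. Collect the n equations into a matrix system V a = ℓ, where row i of V is v_i (expressed in the standard basis). Since V is invertible (lower-triangular with 1s on the diagonal, up to permutation), solve by back-substitution:
  V =
[[1, 0, 0, 0],
 [1, -1, 1, 0],
 [-1, 1, 0, 0],
 [1, 1, 0, 1]]
  V a = (-4, -5, 4, -5)
Solving gives a = (-4, 0, -1, -1).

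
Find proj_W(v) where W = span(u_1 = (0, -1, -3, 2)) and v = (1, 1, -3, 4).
proj_W(v) = (0, -8/7, -24/7, 16/7)

Set up U = [u_1 | ... | u_1] ∈ R^(4×1). The projector onto W = col(U) is P = U (U^T U)^(-1) U^T.
Compute U^T U =
  [14],
and U^T v = (16).
Solve U^T U · c = U^T v for the coefficients: c = (8/7). The projection is proj_W(v) = U c.
Check: (v - proj_W(v)) · u_1 = 0  (should be 0).
Result: proj_W(v) = (0, -8/7, -24/7, 16/7).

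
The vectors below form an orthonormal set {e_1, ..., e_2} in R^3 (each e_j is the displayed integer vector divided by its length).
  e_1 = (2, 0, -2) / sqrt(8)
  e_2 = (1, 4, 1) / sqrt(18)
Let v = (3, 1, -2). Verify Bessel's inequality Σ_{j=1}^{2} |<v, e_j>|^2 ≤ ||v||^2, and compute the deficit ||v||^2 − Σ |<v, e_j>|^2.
Σ |<v, e_j>|^2 = 125/9; ||v||^2 = 14; deficit = 1/9

Write each e_j = u_j / sqrt(<u_j, u_j>) where u_j is the displayed integer vector. Then <v, e_j> = <v, u_j> / sqrt(<u_j, u_j>), so |<v, e_j>|^2 = <v, u_j>^2 / <u_j, u_j>.
Coefficients: <v, e_1> = 10/sqrt(8), <v, e_2> = 5/sqrt(18).
Square and sum: Σ |<v, e_j>|^2 = 125/9.
Compute ||v||^2 = v·v = 14.
Deficit = 14 − 125/9 = 1/9 ≥ 0, confirming Bessel's inequality. (The deficit equals ||v − Σ <v,e_j> e_j||^2, the squared distance from v to span{e_j}.)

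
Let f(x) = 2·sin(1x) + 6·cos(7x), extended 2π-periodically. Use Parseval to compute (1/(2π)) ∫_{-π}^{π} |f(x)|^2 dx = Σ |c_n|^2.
Σ |c_n|^2 = 20

Expand |f|^2 and use orthogonality of {sin(nx), cos(mx)} on [-π, π]:
  ∫_{-π}^{π} sin(nx)^2 dx = π, ∫ cos(mx)^2 dx = π, and cross terms integrate to 0.
So ∫_{-π}^{π} f(x)^2 dx = 2^2 · π + 6^2 · π = (4 + 36)π.
Divide by 2π: (4 + 36)/2 = 20.
By Parseval, this equals Σ |c_n|^2.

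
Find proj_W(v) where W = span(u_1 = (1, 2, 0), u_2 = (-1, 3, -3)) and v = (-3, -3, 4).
proj_W(v) = (-18/35, -297/70, 27/14)

Set up U = [u_1 | ... | u_2] ∈ R^(3×2). The projector onto W = col(U) is P = U (U^T U)^(-1) U^T.
Compute U^T U =
  [5, 5]
  [5, 19],
and U^T v = (-9, -18).
Solve U^T U · c = U^T v for the coefficients: c = (-81/70, -9/14). The projection is proj_W(v) = U c.
Check: (v - proj_W(v)) · u_1 = 0  (should be 0).
Check: (v - proj_W(v)) · u_2 = 0  (should be 0).
Result: proj_W(v) = (-18/35, -297/70, 27/14).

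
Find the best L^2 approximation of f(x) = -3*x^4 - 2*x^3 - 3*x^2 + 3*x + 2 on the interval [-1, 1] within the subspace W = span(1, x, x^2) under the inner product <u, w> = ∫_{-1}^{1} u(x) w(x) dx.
g(x) = -39*x^2/7 + 9*x/5 + 79/35

The best approximation g ∈ W is the orthogonal projection of f onto W. Writing g = a_0 + a_1 x + a_2 x^2, the coefficients solve the normal equations G · a = b where
  G_{ij} = <φ_i, φ_j> and b_i = <f, φ_i>, with φ_0 = 1, φ_1 = x, φ_2 = x^2.
G =
  [2, 0, 2/3]
  [0, 2/3, 0]
  [2/3, 0, 2/5],
b = (4/5, 6/5, -76/105).
Solving gives a_0 = 79/35, a_1 = 9/5, a_2 = -39/7, so
  g(x) = -39*x^2/7 + 9*x/5 + 79/35.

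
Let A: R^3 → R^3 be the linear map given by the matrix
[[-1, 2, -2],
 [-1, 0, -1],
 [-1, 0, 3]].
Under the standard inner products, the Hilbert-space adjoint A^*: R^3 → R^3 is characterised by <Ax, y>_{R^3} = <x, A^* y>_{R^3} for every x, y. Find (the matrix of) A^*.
A^* = A^T =
[[-1, -1, -1],
 [2, 0, 0],
 [-2, -1, 3]]

For real matrices with standard dot products, the defining identity <Ax, y> = <x, A^* y> gives (Ax)^T y = x^T (A^*) y, i.e. x^T A^T y = x^T (A^*) y. Since this holds for all x, y, we must have A^* = A^T. Therefore
A^* =
[[-1, -1, -1],
 [2, 0, 0],
 [-2, -1, 3]].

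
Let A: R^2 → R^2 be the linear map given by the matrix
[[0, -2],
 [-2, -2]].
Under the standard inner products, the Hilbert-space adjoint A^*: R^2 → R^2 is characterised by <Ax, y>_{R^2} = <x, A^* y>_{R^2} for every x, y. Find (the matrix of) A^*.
A^* = A^T =
[[0, -2],
 [-2, -2]]

For real matrices with standard dot products, the defining identity <Ax, y> = <x, A^* y> gives (Ax)^T y = x^T (A^*) y, i.e. x^T A^T y = x^T (A^*) y. Since this holds for all x, y, we must have A^* = A^T. Therefore
A^* =
[[0, -2],
 [-2, -2]].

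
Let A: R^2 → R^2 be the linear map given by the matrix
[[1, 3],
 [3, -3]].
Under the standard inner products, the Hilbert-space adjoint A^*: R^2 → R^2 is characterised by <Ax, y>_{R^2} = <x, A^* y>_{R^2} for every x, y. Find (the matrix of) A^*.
A^* = A^T =
[[1, 3],
 [3, -3]]

For real matrices with standard dot products, the defining identity <Ax, y> = <x, A^* y> gives (Ax)^T y = x^T (A^*) y, i.e. x^T A^T y = x^T (A^*) y. Since this holds for all x, y, we must have A^* = A^T. Therefore
A^* =
[[1, 3],
 [3, -3]].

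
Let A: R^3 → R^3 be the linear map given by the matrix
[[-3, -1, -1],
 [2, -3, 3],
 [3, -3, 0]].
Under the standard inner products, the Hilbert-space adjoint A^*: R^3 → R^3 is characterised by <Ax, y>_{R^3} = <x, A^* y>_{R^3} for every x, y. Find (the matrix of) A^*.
A^* = A^T =
[[-3, 2, 3],
 [-1, -3, -3],
 [-1, 3, 0]]

For real matrices with standard dot products, the defining identity <Ax, y> = <x, A^* y> gives (Ax)^T y = x^T (A^*) y, i.e. x^T A^T y = x^T (A^*) y. Since this holds for all x, y, we must have A^* = A^T. Therefore
A^* =
[[-3, 2, 3],
 [-1, -3, -3],
 [-1, 3, 0]].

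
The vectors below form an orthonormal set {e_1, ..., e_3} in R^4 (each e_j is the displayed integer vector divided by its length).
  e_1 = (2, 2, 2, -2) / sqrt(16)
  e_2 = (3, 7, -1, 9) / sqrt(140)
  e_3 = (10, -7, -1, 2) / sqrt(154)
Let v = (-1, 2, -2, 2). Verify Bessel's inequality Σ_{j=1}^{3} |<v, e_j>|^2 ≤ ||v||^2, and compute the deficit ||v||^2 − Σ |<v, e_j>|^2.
Σ |<v, e_j>|^2 = 617/55; ||v||^2 = 13; deficit = 98/55

Write each e_j = u_j / sqrt(<u_j, u_j>) where u_j is the displayed integer vector. Then <v, e_j> = <v, u_j> / sqrt(<u_j, u_j>), so |<v, e_j>|^2 = <v, u_j>^2 / <u_j, u_j>.
Coefficients: <v, e_1> = -6/sqrt(16), <v, e_2> = 31/sqrt(140), <v, e_3> = -18/sqrt(154).
Square and sum: Σ |<v, e_j>|^2 = 617/55.
Compute ||v||^2 = v·v = 13.
Deficit = 13 − 617/55 = 98/55 ≥ 0, confirming Bessel's inequality. (The deficit equals ||v − Σ <v,e_j> e_j||^2, the squared distance from v to span{e_j}.)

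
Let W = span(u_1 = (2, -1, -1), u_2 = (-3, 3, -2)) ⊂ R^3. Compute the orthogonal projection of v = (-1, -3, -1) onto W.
proj_W(v) = (62/83, -46/83, 4/83)

Set up U = [u_1 | ... | u_2] ∈ R^(3×2). The projector onto W = col(U) is P = U (U^T U)^(-1) U^T.
Compute U^T U =
  [6, -7]
  [-7, 22],
and U^T v = (2, -4).
Solve U^T U · c = U^T v for the coefficients: c = (16/83, -10/83). The projection is proj_W(v) = U c.
Check: (v - proj_W(v)) · u_1 = 0  (should be 0).
Check: (v - proj_W(v)) · u_2 = 0  (should be 0).
Result: proj_W(v) = (62/83, -46/83, 4/83).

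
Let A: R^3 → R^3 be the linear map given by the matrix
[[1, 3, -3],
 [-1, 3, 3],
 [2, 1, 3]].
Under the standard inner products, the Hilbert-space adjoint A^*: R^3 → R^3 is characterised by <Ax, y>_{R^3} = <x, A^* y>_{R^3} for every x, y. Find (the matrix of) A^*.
A^* = A^T =
[[1, -1, 2],
 [3, 3, 1],
 [-3, 3, 3]]

For real matrices with standard dot products, the defining identity <Ax, y> = <x, A^* y> gives (Ax)^T y = x^T (A^*) y, i.e. x^T A^T y = x^T (A^*) y. Since this holds for all x, y, we must have A^* = A^T. Therefore
A^* =
[[1, -1, 2],
 [3, 3, 1],
 [-3, 3, 3]].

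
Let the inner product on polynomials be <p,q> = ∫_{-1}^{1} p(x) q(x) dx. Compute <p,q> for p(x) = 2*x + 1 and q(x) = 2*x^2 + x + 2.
<p,q> = 20/3

Expand the product: p(x)·q(x) = 4*x^3 + 4*x^2 + 5*x + 2.
∫_{-1}^{1} of each monomial x^k gives [2/(k+1) if k even, 0 if k odd]. Integrating term-by-term (or equivalently evaluating the antiderivative F(x) = x^4 + 4*x^3/3 + 5*x^2/2 + 2*x at the endpoints):
  F(1) − F(−1) = 41/6 − (1/6) = 20/3.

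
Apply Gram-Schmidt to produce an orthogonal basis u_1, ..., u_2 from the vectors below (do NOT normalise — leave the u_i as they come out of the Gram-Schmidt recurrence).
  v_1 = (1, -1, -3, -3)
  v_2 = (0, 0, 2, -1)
Orthogonal basis:
  u_1 = (1, -1, -3, -3)
  u_2 = (3/20, -3/20, 31/20, -29/20)

Apply the Gram-Schmidt recurrence
  u_1 = v_1
  u_i = v_i − Σ_{j<i} ((v_i · u_j) / (u_j · u_j)) · u_j.

Step by step this gives:
  u_1 = (1, -1, -3, -3)
  u_2 = (3/20, -3/20, 31/20, -29/20)

Orthogonality check:
  u_2 · u_1 = 0 (should be 0)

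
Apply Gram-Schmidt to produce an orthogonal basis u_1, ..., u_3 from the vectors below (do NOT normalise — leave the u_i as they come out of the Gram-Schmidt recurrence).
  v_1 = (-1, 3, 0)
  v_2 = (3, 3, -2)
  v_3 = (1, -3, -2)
Orthogonal basis:
  u_1 = (-1, 3, 0)
  u_2 = (18/5, 6/5, -2)
  u_3 = (-18/23, -6/23, -36/23)

Apply the Gram-Schmidt recurrence
  u_1 = v_1
  u_i = v_i − Σ_{j<i} ((v_i · u_j) / (u_j · u_j)) · u_j.

Step by step this gives:
  u_1 = (-1, 3, 0)
  u_2 = (18/5, 6/5, -2)
  u_3 = (-18/23, -6/23, -36/23)

Orthogonality check:
  u_2 · u_1 = 0 (should be 0)
  u_3 · u_1 = 0 (should be 0)
  u_3 · u_2 = 0 (should be 0)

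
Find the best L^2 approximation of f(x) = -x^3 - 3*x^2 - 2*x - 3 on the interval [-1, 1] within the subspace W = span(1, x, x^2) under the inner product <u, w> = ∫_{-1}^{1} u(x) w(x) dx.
g(x) = -3*x^2 - 13*x/5 - 3

The best approximation g ∈ W is the orthogonal projection of f onto W. Writing g = a_0 + a_1 x + a_2 x^2, the coefficients solve the normal equations G · a = b where
  G_{ij} = <φ_i, φ_j> and b_i = <f, φ_i>, with φ_0 = 1, φ_1 = x, φ_2 = x^2.
G =
  [2, 0, 2/3]
  [0, 2/3, 0]
  [2/3, 0, 2/5],
b = (-8, -26/15, -16/5).
Solving gives a_0 = -3, a_1 = -13/5, a_2 = -3, so
  g(x) = -3*x^2 - 13*x/5 - 3.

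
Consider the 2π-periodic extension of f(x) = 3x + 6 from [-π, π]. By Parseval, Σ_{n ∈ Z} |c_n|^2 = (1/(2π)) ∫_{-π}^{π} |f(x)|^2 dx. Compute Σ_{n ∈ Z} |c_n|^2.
Σ |c_n|^2 = 3π^2 + 36

Expand and integrate term by term over [-π, π]:
  ∫ (3x)^2 dx = 9·(2π^3/3); ∫ 2·3·(6)·x dx = 0 (odd integrand); ∫ 6^2 dx = 36·2π.
So (1/(2π)) ∫_{-π}^{π} (3x + 6)^2 dx = 9π^2/3 + 36 = 3π^2 + 36.
Parseval ⇒ Σ |c_n|^2 = 3π^2 + 36.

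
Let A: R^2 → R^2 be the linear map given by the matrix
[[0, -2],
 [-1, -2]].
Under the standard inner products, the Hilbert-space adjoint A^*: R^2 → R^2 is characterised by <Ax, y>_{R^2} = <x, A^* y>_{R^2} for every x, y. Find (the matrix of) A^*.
A^* = A^T =
[[0, -1],
 [-2, -2]]

For real matrices with standard dot products, the defining identity <Ax, y> = <x, A^* y> gives (Ax)^T y = x^T (A^*) y, i.e. x^T A^T y = x^T (A^*) y. Since this holds for all x, y, we must have A^* = A^T. Therefore
A^* =
[[0, -1],
 [-2, -2]].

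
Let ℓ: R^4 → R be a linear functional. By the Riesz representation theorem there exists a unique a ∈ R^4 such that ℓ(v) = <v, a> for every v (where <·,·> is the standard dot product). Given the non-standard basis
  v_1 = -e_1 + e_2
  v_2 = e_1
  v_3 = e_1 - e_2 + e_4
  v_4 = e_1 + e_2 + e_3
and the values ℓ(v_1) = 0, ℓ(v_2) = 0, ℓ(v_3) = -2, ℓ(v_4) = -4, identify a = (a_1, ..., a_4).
a = (0, 0, -4, -2)

Write a = (a_1, ..., a_4) in the standard basis. For each basis vector v_i, ℓ(v_i) = <v_i, a> is a linear equation in the a_j's. Collect the n equations into a matrix system V a = ℓ, where row i of V is v_i (expressed in the standard basis). Since V is invertible (lower-triangular with 1s on the diagonal, up to permutation), solve by back-substitution:
  V =
[[-1, 1, 0, 0],
 [1, 0, 0, 0],
 [1, -1, 0, 1],
 [1, 1, 1, 0]]
  V a = (0, 0, -2, -4)
Solving gives a = (0, 0, -4, -2).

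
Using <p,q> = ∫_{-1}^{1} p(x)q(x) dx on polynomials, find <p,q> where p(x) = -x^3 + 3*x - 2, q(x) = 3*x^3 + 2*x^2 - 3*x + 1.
<p,q> = -916/105

Expand the product: p(x)·q(x) = -3*x^6 - 2*x^5 + 12*x^4 - x^3 - 13*x^2 + 9*x - 2.
∫_{-1}^{1} of each monomial x^k gives [2/(k+1) if k even, 0 if k odd]. Integrating term-by-term (or equivalently evaluating the antiderivative F(x) = -3*x^7/7 - x^6/3 + 12*x^5/5 - x^4/4 - 13*x^3/3 + 9*x^2/2 - 2*x at the endpoints):
  F(1) − F(−1) = -187/420 − (1159/140) = -916/105.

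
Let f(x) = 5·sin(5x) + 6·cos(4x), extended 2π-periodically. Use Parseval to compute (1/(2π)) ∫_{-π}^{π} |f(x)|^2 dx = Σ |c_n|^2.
Σ |c_n|^2 = 61/2

Expand |f|^2 and use orthogonality of {sin(nx), cos(mx)} on [-π, π]:
  ∫_{-π}^{π} sin(nx)^2 dx = π, ∫ cos(mx)^2 dx = π, and cross terms integrate to 0.
So ∫_{-π}^{π} f(x)^2 dx = 5^2 · π + 6^2 · π = (25 + 36)π.
Divide by 2π: (25 + 36)/2 = 61/2.
By Parseval, this equals Σ |c_n|^2.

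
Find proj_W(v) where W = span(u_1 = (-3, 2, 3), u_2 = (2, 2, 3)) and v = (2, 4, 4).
proj_W(v) = (2, 40/13, 60/13)

Set up U = [u_1 | ... | u_2] ∈ R^(3×2). The projector onto W = col(U) is P = U (U^T U)^(-1) U^T.
Compute U^T U =
  [22, 7]
  [7, 17],
and U^T v = (14, 24).
Solve U^T U · c = U^T v for the coefficients: c = (14/65, 86/65). The projection is proj_W(v) = U c.
Check: (v - proj_W(v)) · u_1 = 0  (should be 0).
Check: (v - proj_W(v)) · u_2 = 0  (should be 0).
Result: proj_W(v) = (2, 40/13, 60/13).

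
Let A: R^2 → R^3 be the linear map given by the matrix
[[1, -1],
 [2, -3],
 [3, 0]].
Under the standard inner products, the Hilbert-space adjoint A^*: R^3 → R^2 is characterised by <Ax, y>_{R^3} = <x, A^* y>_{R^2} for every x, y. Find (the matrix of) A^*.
A^* = A^T =
[[1, 2, 3],
 [-1, -3, 0]]

For real matrices with standard dot products, the defining identity <Ax, y> = <x, A^* y> gives (Ax)^T y = x^T (A^*) y, i.e. x^T A^T y = x^T (A^*) y. Since this holds for all x, y, we must have A^* = A^T. Therefore
A^* =
[[1, 2, 3],
 [-1, -3, 0]].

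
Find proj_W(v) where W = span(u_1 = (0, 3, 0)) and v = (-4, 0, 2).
proj_W(v) = (0, 0, 0)

Set up U = [u_1 | ... | u_1] ∈ R^(3×1). The projector onto W = col(U) is P = U (U^T U)^(-1) U^T.
Compute U^T U =
  [9],
and U^T v = (0).
Solve U^T U · c = U^T v for the coefficients: c = (0). The projection is proj_W(v) = U c.
Check: (v - proj_W(v)) · u_1 = 0  (should be 0).
Result: proj_W(v) = (0, 0, 0).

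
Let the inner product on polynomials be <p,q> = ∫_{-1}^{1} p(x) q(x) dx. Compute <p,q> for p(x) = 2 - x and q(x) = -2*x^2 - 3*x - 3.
<p,q> = -38/3

Expand the product: p(x)·q(x) = 2*x^3 - x^2 - 3*x - 6.
∫_{-1}^{1} of each monomial x^k gives [2/(k+1) if k even, 0 if k odd]. Integrating term-by-term (or equivalently evaluating the antiderivative F(x) = x^4/2 - x^3/3 - 3*x^2/2 - 6*x at the endpoints):
  F(1) − F(−1) = -22/3 − (16/3) = -38/3.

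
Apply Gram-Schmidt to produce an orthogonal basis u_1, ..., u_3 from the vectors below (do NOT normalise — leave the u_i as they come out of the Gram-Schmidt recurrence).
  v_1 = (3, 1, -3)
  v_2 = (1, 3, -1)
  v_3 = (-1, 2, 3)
Orthogonal basis:
  u_1 = (3, 1, -3)
  u_2 = (-8/19, 48/19, 8/19)
  u_3 = (1, 0, 1)

Apply the Gram-Schmidt recurrence
  u_1 = v_1
  u_i = v_i − Σ_{j<i} ((v_i · u_j) / (u_j · u_j)) · u_j.

Step by step this gives:
  u_1 = (3, 1, -3)
  u_2 = (-8/19, 48/19, 8/19)
  u_3 = (1, 0, 1)

Orthogonality check:
  u_2 · u_1 = 0 (should be 0)
  u_3 · u_1 = 0 (should be 0)
  u_3 · u_2 = 0 (should be 0)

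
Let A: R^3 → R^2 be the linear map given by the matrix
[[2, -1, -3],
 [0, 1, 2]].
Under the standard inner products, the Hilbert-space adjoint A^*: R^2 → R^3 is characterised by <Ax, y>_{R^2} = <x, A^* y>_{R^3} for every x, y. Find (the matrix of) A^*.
A^* = A^T =
[[2, 0],
 [-1, 1],
 [-3, 2]]

For real matrices with standard dot products, the defining identity <Ax, y> = <x, A^* y> gives (Ax)^T y = x^T (A^*) y, i.e. x^T A^T y = x^T (A^*) y. Since this holds for all x, y, we must have A^* = A^T. Therefore
A^* =
[[2, 0],
 [-1, 1],
 [-3, 2]].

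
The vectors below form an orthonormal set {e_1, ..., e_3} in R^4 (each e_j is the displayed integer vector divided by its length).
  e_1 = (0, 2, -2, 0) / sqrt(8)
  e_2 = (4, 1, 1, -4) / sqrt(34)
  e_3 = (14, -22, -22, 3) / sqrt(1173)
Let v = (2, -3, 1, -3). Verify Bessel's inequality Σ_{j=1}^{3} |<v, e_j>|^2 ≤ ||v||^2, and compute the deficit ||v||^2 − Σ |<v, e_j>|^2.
Σ |<v, e_j>|^2 = 481/23; ||v||^2 = 23; deficit = 48/23

Write each e_j = u_j / sqrt(<u_j, u_j>) where u_j is the displayed integer vector. Then <v, e_j> = <v, u_j> / sqrt(<u_j, u_j>), so |<v, e_j>|^2 = <v, u_j>^2 / <u_j, u_j>.
Coefficients: <v, e_1> = -8/sqrt(8), <v, e_2> = 18/sqrt(34), <v, e_3> = 63/sqrt(1173).
Square and sum: Σ |<v, e_j>|^2 = 481/23.
Compute ||v||^2 = v·v = 23.
Deficit = 23 − 481/23 = 48/23 ≥ 0, confirming Bessel's inequality. (The deficit equals ||v − Σ <v,e_j> e_j||^2, the squared distance from v to span{e_j}.)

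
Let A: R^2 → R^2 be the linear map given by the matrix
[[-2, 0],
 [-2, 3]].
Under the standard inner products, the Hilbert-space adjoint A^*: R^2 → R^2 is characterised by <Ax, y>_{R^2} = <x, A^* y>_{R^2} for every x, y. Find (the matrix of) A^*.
A^* = A^T =
[[-2, -2],
 [0, 3]]

For real matrices with standard dot products, the defining identity <Ax, y> = <x, A^* y> gives (Ax)^T y = x^T (A^*) y, i.e. x^T A^T y = x^T (A^*) y. Since this holds for all x, y, we must have A^* = A^T. Therefore
A^* =
[[-2, -2],
 [0, 3]].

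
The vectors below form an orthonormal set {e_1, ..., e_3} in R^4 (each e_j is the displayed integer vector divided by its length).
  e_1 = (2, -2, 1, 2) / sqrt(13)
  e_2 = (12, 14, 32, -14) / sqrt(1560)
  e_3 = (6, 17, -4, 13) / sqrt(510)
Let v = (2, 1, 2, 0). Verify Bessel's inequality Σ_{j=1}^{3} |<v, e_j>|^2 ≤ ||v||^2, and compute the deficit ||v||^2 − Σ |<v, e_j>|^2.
Σ |<v, e_j>|^2 = 149/17; ||v||^2 = 9; deficit = 4/17

Write each e_j = u_j / sqrt(<u_j, u_j>) where u_j is the displayed integer vector. Then <v, e_j> = <v, u_j> / sqrt(<u_j, u_j>), so |<v, e_j>|^2 = <v, u_j>^2 / <u_j, u_j>.
Coefficients: <v, e_1> = 4/sqrt(13), <v, e_2> = 102/sqrt(1560), <v, e_3> = 21/sqrt(510).
Square and sum: Σ |<v, e_j>|^2 = 149/17.
Compute ||v||^2 = v·v = 9.
Deficit = 9 − 149/17 = 4/17 ≥ 0, confirming Bessel's inequality. (The deficit equals ||v − Σ <v,e_j> e_j||^2, the squared distance from v to span{e_j}.)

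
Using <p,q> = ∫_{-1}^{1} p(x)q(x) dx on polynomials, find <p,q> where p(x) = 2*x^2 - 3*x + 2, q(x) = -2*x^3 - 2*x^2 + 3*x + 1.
<p,q> = -38/15

Expand the product: p(x)·q(x) = -4*x^5 + 2*x^4 + 8*x^3 - 11*x^2 + 3*x + 2.
∫_{-1}^{1} of each monomial x^k gives [2/(k+1) if k even, 0 if k odd]. Integrating term-by-term (or equivalently evaluating the antiderivative F(x) = -2*x^6/3 + 2*x^5/5 + 2*x^4 - 11*x^3/3 + 3*x^2/2 + 2*x at the endpoints):
  F(1) − F(−1) = 47/30 − (41/10) = -38/15.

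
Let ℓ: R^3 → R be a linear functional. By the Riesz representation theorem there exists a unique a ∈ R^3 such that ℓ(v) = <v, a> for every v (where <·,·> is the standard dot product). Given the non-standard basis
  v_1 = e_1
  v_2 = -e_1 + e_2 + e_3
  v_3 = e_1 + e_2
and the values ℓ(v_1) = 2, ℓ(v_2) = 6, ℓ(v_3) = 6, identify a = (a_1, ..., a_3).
a = (2, 4, 4)

Write a = (a_1, ..., a_3) in the standard basis. For each basis vector v_i, ℓ(v_i) = <v_i, a> is a linear equation in the a_j's. Collect the n equations into a matrix system V a = ℓ, where row i of V is v_i (expressed in the standard basis). Since V is invertible (lower-triangular with 1s on the diagonal, up to permutation), solve by back-substitution:
  V =
[[1, 0, 0],
 [-1, 1, 1],
 [1, 1, 0]]
  V a = (2, 6, 6)
Solving gives a = (2, 4, 4).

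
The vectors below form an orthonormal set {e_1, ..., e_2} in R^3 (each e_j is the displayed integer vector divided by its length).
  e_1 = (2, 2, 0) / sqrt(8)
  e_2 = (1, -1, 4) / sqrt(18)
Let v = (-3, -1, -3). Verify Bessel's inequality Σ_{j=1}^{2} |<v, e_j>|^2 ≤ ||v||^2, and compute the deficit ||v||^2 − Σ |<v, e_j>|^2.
Σ |<v, e_j>|^2 = 170/9; ||v||^2 = 19; deficit = 1/9

Write each e_j = u_j / sqrt(<u_j, u_j>) where u_j is the displayed integer vector. Then <v, e_j> = <v, u_j> / sqrt(<u_j, u_j>), so |<v, e_j>|^2 = <v, u_j>^2 / <u_j, u_j>.
Coefficients: <v, e_1> = -8/sqrt(8), <v, e_2> = -14/sqrt(18).
Square and sum: Σ |<v, e_j>|^2 = 170/9.
Compute ||v||^2 = v·v = 19.
Deficit = 19 − 170/9 = 1/9 ≥ 0, confirming Bessel's inequality. (The deficit equals ||v − Σ <v,e_j> e_j||^2, the squared distance from v to span{e_j}.)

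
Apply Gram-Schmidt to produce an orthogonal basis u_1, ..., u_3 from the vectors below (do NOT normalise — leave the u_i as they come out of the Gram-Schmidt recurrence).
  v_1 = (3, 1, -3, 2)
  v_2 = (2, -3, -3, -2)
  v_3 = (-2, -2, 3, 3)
Orthogonal basis:
  u_1 = (3, 1, -3, 2)
  u_2 = (22/23, -77/23, -45/23, -62/23)
  u_3 = (-50/267, -1519/534, 141/178, 772/267)

Apply the Gram-Schmidt recurrence
  u_1 = v_1
  u_i = v_i − Σ_{j<i} ((v_i · u_j) / (u_j · u_j)) · u_j.

Step by step this gives:
  u_1 = (3, 1, -3, 2)
  u_2 = (22/23, -77/23, -45/23, -62/23)
  u_3 = (-50/267, -1519/534, 141/178, 772/267)

Orthogonality check:
  u_2 · u_1 = 0 (should be 0)
  u_3 · u_1 = 0 (should be 0)
  u_3 · u_2 = 0 (should be 0)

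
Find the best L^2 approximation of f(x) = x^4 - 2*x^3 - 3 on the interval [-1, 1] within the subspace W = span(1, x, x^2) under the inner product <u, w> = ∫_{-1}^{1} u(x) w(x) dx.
g(x) = 6*x^2/7 - 6*x/5 - 108/35

The best approximation g ∈ W is the orthogonal projection of f onto W. Writing g = a_0 + a_1 x + a_2 x^2, the coefficients solve the normal equations G · a = b where
  G_{ij} = <φ_i, φ_j> and b_i = <f, φ_i>, with φ_0 = 1, φ_1 = x, φ_2 = x^2.
G =
  [2, 0, 2/3]
  [0, 2/3, 0]
  [2/3, 0, 2/5],
b = (-28/5, -4/5, -12/7).
Solving gives a_0 = -108/35, a_1 = -6/5, a_2 = 6/7, so
  g(x) = 6*x^2/7 - 6*x/5 - 108/35.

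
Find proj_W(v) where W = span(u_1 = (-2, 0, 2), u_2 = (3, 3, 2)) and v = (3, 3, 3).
proj_W(v) = (120/43, 144/43, 120/43)

Set up U = [u_1 | ... | u_2] ∈ R^(3×2). The projector onto W = col(U) is P = U (U^T U)^(-1) U^T.
Compute U^T U =
  [8, -2]
  [-2, 22],
and U^T v = (0, 24).
Solve U^T U · c = U^T v for the coefficients: c = (12/43, 48/43). The projection is proj_W(v) = U c.
Check: (v - proj_W(v)) · u_1 = 0  (should be 0).
Check: (v - proj_W(v)) · u_2 = 0  (should be 0).
Result: proj_W(v) = (120/43, 144/43, 120/43).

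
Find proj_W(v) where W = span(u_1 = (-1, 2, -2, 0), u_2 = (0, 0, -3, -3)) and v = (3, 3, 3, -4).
proj_W(v) = (4/7, -8/7, 1/14, -15/14)

Set up U = [u_1 | ... | u_2] ∈ R^(4×2). The projector onto W = col(U) is P = U (U^T U)^(-1) U^T.
Compute U^T U =
  [9, 6]
  [6, 18],
and U^T v = (-3, 3).
Solve U^T U · c = U^T v for the coefficients: c = (-4/7, 5/14). The projection is proj_W(v) = U c.
Check: (v - proj_W(v)) · u_1 = 0  (should be 0).
Check: (v - proj_W(v)) · u_2 = 0  (should be 0).
Result: proj_W(v) = (4/7, -8/7, 1/14, -15/14).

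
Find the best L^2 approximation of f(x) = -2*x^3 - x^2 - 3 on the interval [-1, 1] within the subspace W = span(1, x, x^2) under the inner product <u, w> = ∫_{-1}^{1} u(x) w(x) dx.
g(x) = -x^2 - 6*x/5 - 3

The best approximation g ∈ W is the orthogonal projection of f onto W. Writing g = a_0 + a_1 x + a_2 x^2, the coefficients solve the normal equations G · a = b where
  G_{ij} = <φ_i, φ_j> and b_i = <f, φ_i>, with φ_0 = 1, φ_1 = x, φ_2 = x^2.
G =
  [2, 0, 2/3]
  [0, 2/3, 0]
  [2/3, 0, 2/5],
b = (-20/3, -4/5, -12/5).
Solving gives a_0 = -3, a_1 = -6/5, a_2 = -1, so
  g(x) = -x^2 - 6*x/5 - 3.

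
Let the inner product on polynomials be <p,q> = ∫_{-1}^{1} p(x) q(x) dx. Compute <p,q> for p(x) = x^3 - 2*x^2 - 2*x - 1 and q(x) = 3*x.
<p,q> = -14/5

Expand the product: p(x)·q(x) = 3*x^4 - 6*x^3 - 6*x^2 - 3*x.
∫_{-1}^{1} of each monomial x^k gives [2/(k+1) if k even, 0 if k odd]. Integrating term-by-term (or equivalently evaluating the antiderivative F(x) = 3*x^5/5 - 3*x^4/2 - 2*x^3 - 3*x^2/2 at the endpoints):
  F(1) − F(−1) = -22/5 − (-8/5) = -14/5.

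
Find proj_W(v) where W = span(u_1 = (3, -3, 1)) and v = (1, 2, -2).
proj_W(v) = (-15/19, 15/19, -5/19)

Set up U = [u_1 | ... | u_1] ∈ R^(3×1). The projector onto W = col(U) is P = U (U^T U)^(-1) U^T.
Compute U^T U =
  [19],
and U^T v = (-5).
Solve U^T U · c = U^T v for the coefficients: c = (-5/19). The projection is proj_W(v) = U c.
Check: (v - proj_W(v)) · u_1 = 0  (should be 0).
Result: proj_W(v) = (-15/19, 15/19, -5/19).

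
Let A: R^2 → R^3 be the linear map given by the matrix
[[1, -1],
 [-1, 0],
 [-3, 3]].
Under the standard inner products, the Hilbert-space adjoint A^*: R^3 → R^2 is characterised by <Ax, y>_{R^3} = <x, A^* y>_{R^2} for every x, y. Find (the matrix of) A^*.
A^* = A^T =
[[1, -1, -3],
 [-1, 0, 3]]

For real matrices with standard dot products, the defining identity <Ax, y> = <x, A^* y> gives (Ax)^T y = x^T (A^*) y, i.e. x^T A^T y = x^T (A^*) y. Since this holds for all x, y, we must have A^* = A^T. Therefore
A^* =
[[1, -1, -3],
 [-1, 0, 3]].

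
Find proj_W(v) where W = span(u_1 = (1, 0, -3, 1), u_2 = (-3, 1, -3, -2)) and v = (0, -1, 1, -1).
proj_W(v) = (-22/79, -2/79, 90/79, -24/79)

Set up U = [u_1 | ... | u_2] ∈ R^(4×2). The projector onto W = col(U) is P = U (U^T U)^(-1) U^T.
Compute U^T U =
  [11, 4]
  [4, 23],
and U^T v = (-4, -2).
Solve U^T U · c = U^T v for the coefficients: c = (-28/79, -2/79). The projection is proj_W(v) = U c.
Check: (v - proj_W(v)) · u_1 = 0  (should be 0).
Check: (v - proj_W(v)) · u_2 = 0  (should be 0).
Result: proj_W(v) = (-22/79, -2/79, 90/79, -24/79).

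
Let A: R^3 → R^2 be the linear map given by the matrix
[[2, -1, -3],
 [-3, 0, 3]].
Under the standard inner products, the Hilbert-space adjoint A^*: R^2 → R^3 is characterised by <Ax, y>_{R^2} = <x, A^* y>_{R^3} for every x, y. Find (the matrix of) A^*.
A^* = A^T =
[[2, -3],
 [-1, 0],
 [-3, 3]]

For real matrices with standard dot products, the defining identity <Ax, y> = <x, A^* y> gives (Ax)^T y = x^T (A^*) y, i.e. x^T A^T y = x^T (A^*) y. Since this holds for all x, y, we must have A^* = A^T. Therefore
A^* =
[[2, -3],
 [-1, 0],
 [-3, 3]].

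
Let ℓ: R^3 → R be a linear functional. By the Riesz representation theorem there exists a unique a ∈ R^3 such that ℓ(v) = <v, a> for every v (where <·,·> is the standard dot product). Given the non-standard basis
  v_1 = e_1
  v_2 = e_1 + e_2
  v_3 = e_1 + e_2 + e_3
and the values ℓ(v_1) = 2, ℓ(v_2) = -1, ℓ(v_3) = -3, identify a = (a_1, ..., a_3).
a = (2, -3, -2)

Write a = (a_1, ..., a_3) in the standard basis. For each basis vector v_i, ℓ(v_i) = <v_i, a> is a linear equation in the a_j's. Collect the n equations into a matrix system V a = ℓ, where row i of V is v_i (expressed in the standard basis). Since V is invertible (lower-triangular with 1s on the diagonal, up to permutation), solve by back-substitution:
  V =
[[1, 0, 0],
 [1, 1, 0],
 [1, 1, 1]]
  V a = (2, -1, -3)
Solving gives a = (2, -3, -2).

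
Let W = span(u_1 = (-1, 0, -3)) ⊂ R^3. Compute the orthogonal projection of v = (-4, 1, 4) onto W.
proj_W(v) = (4/5, 0, 12/5)

Set up U = [u_1 | ... | u_1] ∈ R^(3×1). The projector onto W = col(U) is P = U (U^T U)^(-1) U^T.
Compute U^T U =
  [10],
and U^T v = (-8).
Solve U^T U · c = U^T v for the coefficients: c = (-4/5). The projection is proj_W(v) = U c.
Check: (v - proj_W(v)) · u_1 = 0  (should be 0).
Result: proj_W(v) = (4/5, 0, 12/5).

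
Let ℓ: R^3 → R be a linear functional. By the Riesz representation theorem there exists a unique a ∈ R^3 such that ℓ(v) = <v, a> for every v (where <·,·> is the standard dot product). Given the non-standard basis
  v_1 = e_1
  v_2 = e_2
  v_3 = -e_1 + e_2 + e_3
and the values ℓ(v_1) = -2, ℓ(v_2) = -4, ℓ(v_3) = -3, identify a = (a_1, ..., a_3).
a = (-2, -4, -1)

Write a = (a_1, ..., a_3) in the standard basis. For each basis vector v_i, ℓ(v_i) = <v_i, a> is a linear equation in the a_j's. Collect the n equations into a matrix system V a = ℓ, where row i of V is v_i (expressed in the standard basis). Since V is invertible (lower-triangular with 1s on the diagonal, up to permutation), solve by back-substitution:
  V =
[[1, 0, 0],
 [0, 1, 0],
 [-1, 1, 1]]
  V a = (-2, -4, -3)
Solving gives a = (-2, -4, -1).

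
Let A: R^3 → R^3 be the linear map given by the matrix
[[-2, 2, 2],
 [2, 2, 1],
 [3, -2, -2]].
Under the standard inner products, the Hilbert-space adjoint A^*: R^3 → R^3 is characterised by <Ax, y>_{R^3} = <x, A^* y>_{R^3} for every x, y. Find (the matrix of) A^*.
A^* = A^T =
[[-2, 2, 3],
 [2, 2, -2],
 [2, 1, -2]]

For real matrices with standard dot products, the defining identity <Ax, y> = <x, A^* y> gives (Ax)^T y = x^T (A^*) y, i.e. x^T A^T y = x^T (A^*) y. Since this holds for all x, y, we must have A^* = A^T. Therefore
A^* =
[[-2, 2, 3],
 [2, 2, -2],
 [2, 1, -2]].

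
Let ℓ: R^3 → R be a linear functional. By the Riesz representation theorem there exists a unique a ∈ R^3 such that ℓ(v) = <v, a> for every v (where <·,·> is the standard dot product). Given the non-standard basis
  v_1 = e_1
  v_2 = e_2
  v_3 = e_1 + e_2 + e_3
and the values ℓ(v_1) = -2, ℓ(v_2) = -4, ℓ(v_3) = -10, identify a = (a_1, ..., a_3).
a = (-2, -4, -4)

Write a = (a_1, ..., a_3) in the standard basis. For each basis vector v_i, ℓ(v_i) = <v_i, a> is a linear equation in the a_j's. Collect the n equations into a matrix system V a = ℓ, where row i of V is v_i (expressed in the standard basis). Since V is invertible (lower-triangular with 1s on the diagonal, up to permutation), solve by back-substitution:
  V =
[[1, 0, 0],
 [0, 1, 0],
 [1, 1, 1]]
  V a = (-2, -4, -10)
Solving gives a = (-2, -4, -4).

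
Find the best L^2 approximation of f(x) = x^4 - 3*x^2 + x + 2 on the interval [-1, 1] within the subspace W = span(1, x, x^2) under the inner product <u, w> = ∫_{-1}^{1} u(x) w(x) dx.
g(x) = -15*x^2/7 + x + 67/35

The best approximation g ∈ W is the orthogonal projection of f onto W. Writing g = a_0 + a_1 x + a_2 x^2, the coefficients solve the normal equations G · a = b where
  G_{ij} = <φ_i, φ_j> and b_i = <f, φ_i>, with φ_0 = 1, φ_1 = x, φ_2 = x^2.
G =
  [2, 0, 2/3]
  [0, 2/3, 0]
  [2/3, 0, 2/5],
b = (12/5, 2/3, 44/105).
Solving gives a_0 = 67/35, a_1 = 1, a_2 = -15/7, so
  g(x) = -15*x^2/7 + x + 67/35.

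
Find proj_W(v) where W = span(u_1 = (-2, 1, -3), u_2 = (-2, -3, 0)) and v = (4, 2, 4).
proj_W(v) = (796/181, 314/181, 660/181)

Set up U = [u_1 | ... | u_2] ∈ R^(3×2). The projector onto W = col(U) is P = U (U^T U)^(-1) U^T.
Compute U^T U =
  [14, 1]
  [1, 13],
and U^T v = (-18, -14).
Solve U^T U · c = U^T v for the coefficients: c = (-220/181, -178/181). The projection is proj_W(v) = U c.
Check: (v - proj_W(v)) · u_1 = 0  (should be 0).
Check: (v - proj_W(v)) · u_2 = 0  (should be 0).
Result: proj_W(v) = (796/181, 314/181, 660/181).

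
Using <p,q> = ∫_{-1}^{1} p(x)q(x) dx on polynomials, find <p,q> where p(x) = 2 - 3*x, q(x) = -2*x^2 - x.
<p,q> = -2/3

Expand the product: p(x)·q(x) = 6*x^3 - x^2 - 2*x.
∫_{-1}^{1} of each monomial x^k gives [2/(k+1) if k even, 0 if k odd]. Integrating term-by-term (or equivalently evaluating the antiderivative F(x) = 3*x^4/2 - x^3/3 - x^2 at the endpoints):
  F(1) − F(−1) = 1/6 − (5/6) = -2/3.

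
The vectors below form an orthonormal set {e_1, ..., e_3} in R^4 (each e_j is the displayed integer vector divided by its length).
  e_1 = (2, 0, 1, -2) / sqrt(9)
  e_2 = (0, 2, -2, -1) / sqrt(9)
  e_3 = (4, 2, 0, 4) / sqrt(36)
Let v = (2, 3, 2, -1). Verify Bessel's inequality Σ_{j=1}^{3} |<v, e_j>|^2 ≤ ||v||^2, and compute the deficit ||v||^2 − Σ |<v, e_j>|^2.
Σ |<v, e_j>|^2 = 98/9; ||v||^2 = 18; deficit = 64/9

Write each e_j = u_j / sqrt(<u_j, u_j>) where u_j is the displayed integer vector. Then <v, e_j> = <v, u_j> / sqrt(<u_j, u_j>), so |<v, e_j>|^2 = <v, u_j>^2 / <u_j, u_j>.
Coefficients: <v, e_1> = 8/sqrt(9), <v, e_2> = 3/sqrt(9), <v, e_3> = 10/sqrt(36).
Square and sum: Σ |<v, e_j>|^2 = 98/9.
Compute ||v||^2 = v·v = 18.
Deficit = 18 − 98/9 = 64/9 ≥ 0, confirming Bessel's inequality. (The deficit equals ||v − Σ <v,e_j> e_j||^2, the squared distance from v to span{e_j}.)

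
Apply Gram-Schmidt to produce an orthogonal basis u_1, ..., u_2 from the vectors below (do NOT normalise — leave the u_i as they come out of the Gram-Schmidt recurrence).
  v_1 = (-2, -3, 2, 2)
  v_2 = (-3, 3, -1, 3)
Orthogonal basis:
  u_1 = (-2, -3, 2, 2)
  u_2 = (-61/21, 22/7, -23/21, 61/21)

Apply the Gram-Schmidt recurrence
  u_1 = v_1
  u_i = v_i − Σ_{j<i} ((v_i · u_j) / (u_j · u_j)) · u_j.

Step by step this gives:
  u_1 = (-2, -3, 2, 2)
  u_2 = (-61/21, 22/7, -23/21, 61/21)

Orthogonality check:
  u_2 · u_1 = 0 (should be 0)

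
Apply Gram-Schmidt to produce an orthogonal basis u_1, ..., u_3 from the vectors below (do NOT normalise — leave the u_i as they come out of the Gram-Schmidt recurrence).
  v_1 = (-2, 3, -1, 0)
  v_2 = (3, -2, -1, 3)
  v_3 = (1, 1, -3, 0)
Orthogonal basis:
  u_1 = (-2, 3, -1, 0)
  u_2 = (10/7, 5/14, -25/14, 3)
  u_3 = (173/201, -7/201, -367/201, -100/67)

Apply the Gram-Schmidt recurrence
  u_1 = v_1
  u_i = v_i − Σ_{j<i} ((v_i · u_j) / (u_j · u_j)) · u_j.

Step by step this gives:
  u_1 = (-2, 3, -1, 0)
  u_2 = (10/7, 5/14, -25/14, 3)
  u_3 = (173/201, -7/201, -367/201, -100/67)

Orthogonality check:
  u_2 · u_1 = 0 (should be 0)
  u_3 · u_1 = 0 (should be 0)
  u_3 · u_2 = 0 (should be 0)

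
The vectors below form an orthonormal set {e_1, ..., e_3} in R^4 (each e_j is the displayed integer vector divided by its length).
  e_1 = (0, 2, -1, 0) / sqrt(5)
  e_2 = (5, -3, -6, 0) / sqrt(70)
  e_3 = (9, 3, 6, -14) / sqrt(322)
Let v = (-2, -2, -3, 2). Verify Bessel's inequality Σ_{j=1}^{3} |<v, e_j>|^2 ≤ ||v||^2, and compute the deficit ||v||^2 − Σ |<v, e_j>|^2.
Σ |<v, e_j>|^2 = 419/23; ||v||^2 = 21; deficit = 64/23

Write each e_j = u_j / sqrt(<u_j, u_j>) where u_j is the displayed integer vector. Then <v, e_j> = <v, u_j> / sqrt(<u_j, u_j>), so |<v, e_j>|^2 = <v, u_j>^2 / <u_j, u_j>.
Coefficients: <v, e_1> = -1/sqrt(5), <v, e_2> = 14/sqrt(70), <v, e_3> = -70/sqrt(322).
Square and sum: Σ |<v, e_j>|^2 = 419/23.
Compute ||v||^2 = v·v = 21.
Deficit = 21 − 419/23 = 64/23 ≥ 0, confirming Bessel's inequality. (The deficit equals ||v − Σ <v,e_j> e_j||^2, the squared distance from v to span{e_j}.)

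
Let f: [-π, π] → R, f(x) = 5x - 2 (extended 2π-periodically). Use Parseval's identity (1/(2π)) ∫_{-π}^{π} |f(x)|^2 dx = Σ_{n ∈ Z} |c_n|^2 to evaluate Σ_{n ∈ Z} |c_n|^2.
Σ |c_n|^2 = 25π^2/3 + 4

Expand and integrate term by term over [-π, π]:
  ∫ (5x)^2 dx = 25·(2π^3/3); ∫ 2·5·(-2)·x dx = 0 (odd integrand); ∫ (-2)^2 dx = 4·2π.
So (1/(2π)) ∫_{-π}^{π} (5x - 2)^2 dx = 25π^2/3 + 4 = 25π^2/3 + 4.
Parseval ⇒ Σ |c_n|^2 = 25π^2/3 + 4.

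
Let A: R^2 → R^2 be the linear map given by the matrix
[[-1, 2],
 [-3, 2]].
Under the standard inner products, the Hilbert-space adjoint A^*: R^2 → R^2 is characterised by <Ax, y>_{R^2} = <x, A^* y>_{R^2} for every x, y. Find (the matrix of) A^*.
A^* = A^T =
[[-1, -3],
 [2, 2]]

For real matrices with standard dot products, the defining identity <Ax, y> = <x, A^* y> gives (Ax)^T y = x^T (A^*) y, i.e. x^T A^T y = x^T (A^*) y. Since this holds for all x, y, we must have A^* = A^T. Therefore
A^* =
[[-1, -3],
 [2, 2]].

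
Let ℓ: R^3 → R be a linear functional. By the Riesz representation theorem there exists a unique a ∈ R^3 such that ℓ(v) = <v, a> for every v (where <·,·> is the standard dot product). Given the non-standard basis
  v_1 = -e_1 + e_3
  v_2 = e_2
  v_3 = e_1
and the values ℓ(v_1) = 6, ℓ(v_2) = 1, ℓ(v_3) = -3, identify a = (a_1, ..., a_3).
a = (-3, 1, 3)

Write a = (a_1, ..., a_3) in the standard basis. For each basis vector v_i, ℓ(v_i) = <v_i, a> is a linear equation in the a_j's. Collect the n equations into a matrix system V a = ℓ, where row i of V is v_i (expressed in the standard basis). Since V is invertible (lower-triangular with 1s on the diagonal, up to permutation), solve by back-substitution:
  V =
[[-1, 0, 1],
 [0, 1, 0],
 [1, 0, 0]]
  V a = (6, 1, -3)
Solving gives a = (-3, 1, 3).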